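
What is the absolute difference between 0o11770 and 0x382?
Convert 0o11770 (octal) → 1×4096 + 1×512 + 7×64 + 7×8 = 5112 (decimal)
Convert 0x382 (hexadecimal) → 3×256 + 8×16 + 2 = 898 (decimal)
Compute |5112 - 898| = 4214
4214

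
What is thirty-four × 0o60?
Convert thirty-four (English words) → 34 (decimal)
Convert 0o60 (octal) → 6×8 = 48 (decimal)
Compute 34 × 48 = 1632
1632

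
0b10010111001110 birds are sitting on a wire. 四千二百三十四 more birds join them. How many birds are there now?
Convert 0b10010111001110 (binary) → 8192 + 1024 + 256 + 128 + 64 + 8 + 4 + 2 = 9678 (decimal)
Convert 四千二百三十四 (Chinese numeral) → 4×1000 + 2×100 + 3×10 + 4 = 4234 (decimal)
Compute 9678 + 4234 = 13912
13912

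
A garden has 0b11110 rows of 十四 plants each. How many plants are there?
Convert 十四 (Chinese numeral) → 1×10 + 4 = 14 (decimal)
Convert 0b11110 (binary) → 16 + 8 + 4 + 2 = 30 (decimal)
Compute 14 × 30 = 420
420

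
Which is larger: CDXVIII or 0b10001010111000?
Convert CDXVIII (Roman numeral) → 400 + 10 + 5 + 1 + 1 + 1 = 418 (decimal)
Convert 0b10001010111000 (binary) → 8192 + 512 + 128 + 32 + 16 + 8 = 8888 (decimal)
Compare 418 vs 8888: larger = 8888
8888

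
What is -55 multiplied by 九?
Convert 九 (Chinese numeral) → 9 (decimal)
Compute -55 × 9 = -495
-495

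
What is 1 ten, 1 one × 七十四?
Convert 1 ten, 1 one (place-value notation) → 1×10 + 1 = 11 (decimal)
Convert 七十四 (Chinese numeral) → 7×10 + 4 = 74 (decimal)
Compute 11 × 74 = 814
814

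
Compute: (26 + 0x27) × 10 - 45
Convert 0x27 (hexadecimal) → 2×16 + 7 = 39 (decimal)
Expression in decimal: (26 + 39) × 10 - 45
Parentheses first: 26 + 39 = 65
Multiply: 65 × 10 = 650
Subtract: 650 - 45 = 605
605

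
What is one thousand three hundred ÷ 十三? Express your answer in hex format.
Convert one thousand three hundred (English words) → 1×1000 + 3×100 = 1300 (decimal)
Convert 十三 (Chinese numeral) → 1×10 + 3 = 13 (decimal)
Compute 1300 ÷ 13 = 100
Convert 100 (decimal) → 100 = 6×16 + 4 → 0x64 (hexadecimal)
0x64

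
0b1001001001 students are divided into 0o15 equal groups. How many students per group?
Convert 0b1001001001 (binary) → 512 + 64 + 8 + 1 = 585 (decimal)
Convert 0o15 (octal) → 1×8 + 5 = 13 (decimal)
Compute 585 ÷ 13 = 45
45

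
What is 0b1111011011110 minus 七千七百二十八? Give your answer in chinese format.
Convert 0b1111011011110 (binary) → 4096 + 2048 + 1024 + 512 + 128 + 64 + 16 + 8 + 4 + 2 = 7902 (decimal)
Convert 七千七百二十八 (Chinese numeral) → 7×1000 + 7×100 + 2×10 + 8 = 7728 (decimal)
Compute 7902 - 7728 = 174
Convert 174 (decimal) → 174 = 1×100 + 7×10 + 4 → 一百七十四 (Chinese numeral)
一百七十四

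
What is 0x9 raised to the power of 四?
Convert 0x9 (hexadecimal) → 9 (decimal)
Convert 四 (Chinese numeral) → 4 (decimal)
Compute 9 ^ 4 = 6561
6561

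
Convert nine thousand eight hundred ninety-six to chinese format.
Convert nine thousand eight hundred ninety-six (English words) → 9×1000 + 8×100 + 96 = 9896 (decimal)
Convert 9896 (decimal) → 9896 = 9×1000 + 8×100 + 9×10 + 6 → 九千八百九十六 (Chinese numeral)
九千八百九十六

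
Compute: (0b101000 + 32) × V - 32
Convert 0b101000 (binary) → 32 + 8 = 40 (decimal)
Convert V (Roman numeral) → 5 (decimal)
Expression in decimal: (40 + 32) × 5 - 32
Parentheses first: 40 + 32 = 72
Multiply: 72 × 5 = 360
Subtract: 360 - 32 = 328
328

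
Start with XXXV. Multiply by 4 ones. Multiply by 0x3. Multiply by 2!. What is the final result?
Convert XXXV (Roman numeral) → 10 + 10 + 10 + 5 = 35 (decimal)
Start: 35
Convert 4 ones (place-value notation) → 4 (decimal)
35 × 4 = 140
Convert 0x3 (hexadecimal) → 3 (decimal)
140 × 3 = 420
Convert 2! (factorial) → 2 (decimal)
420 × 2 = 840
840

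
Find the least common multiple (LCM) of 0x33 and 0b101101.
Convert 0x33 (hexadecimal) → 3×16 + 3 = 51 (decimal)
Convert 0b101101 (binary) → 32 + 8 + 4 + 1 = 45 (decimal)
Compute lcm(51, 45) = 765
765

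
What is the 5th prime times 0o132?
Convert the 5th prime (prime index) → 11 (decimal)
Convert 0o132 (octal) → 1×64 + 3×8 + 2 = 90 (decimal)
Compute 11 × 90 = 990
990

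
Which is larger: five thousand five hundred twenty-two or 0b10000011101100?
Convert five thousand five hundred twenty-two (English words) → 5×1000 + 5×100 + 22 = 5522 (decimal)
Convert 0b10000011101100 (binary) → 8192 + 128 + 64 + 32 + 8 + 4 = 8428 (decimal)
Compare 5522 vs 8428: larger = 8428
8428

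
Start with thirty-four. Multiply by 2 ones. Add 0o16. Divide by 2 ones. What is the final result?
Convert thirty-four (English words) → 34 (decimal)
Start: 34
Convert 2 ones (place-value notation) → 2 (decimal)
34 × 2 = 68
Convert 0o16 (octal) → 1×8 + 6 = 14 (decimal)
68 + 14 = 82
Convert 2 ones (place-value notation) → 2 (decimal)
82 ÷ 2 = 41
41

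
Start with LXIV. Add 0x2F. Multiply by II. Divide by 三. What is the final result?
Convert LXIV (Roman numeral) → 50 + 10 + 4 = 64 (decimal)
Start: 64
Convert 0x2F (hexadecimal) → 2×16 + 15 = 47 (decimal)
64 + 47 = 111
Convert II (Roman numeral) → 1 + 1 = 2 (decimal)
111 × 2 = 222
Convert 三 (Chinese numeral) → 3 (decimal)
222 ÷ 3 = 74
74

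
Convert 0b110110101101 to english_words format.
Convert 0b110110101101 (binary) → 2048 + 1024 + 256 + 128 + 32 + 8 + 4 + 1 = 3501 (decimal)
Convert 3501 (decimal) → 3501 = 3×1000 + 5×100 + 1 → three thousand five hundred one (English words)
three thousand five hundred one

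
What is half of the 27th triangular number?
The 27th triangular number = 27×28/2 = 378
Compute 378 ÷ 2 = 189
189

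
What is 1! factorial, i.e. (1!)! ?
Convert 1! (factorial) → 1 (decimal)
Compute 1! = 1
1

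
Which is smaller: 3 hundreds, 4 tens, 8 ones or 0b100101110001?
Convert 3 hundreds, 4 tens, 8 ones (place-value notation) → 3×100 + 4×10 + 8 = 348 (decimal)
Convert 0b100101110001 (binary) → 2048 + 256 + 64 + 32 + 16 + 1 = 2417 (decimal)
Compare 348 vs 2417: smaller = 348
348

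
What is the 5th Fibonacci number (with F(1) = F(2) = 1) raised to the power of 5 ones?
Convert the 5th Fibonacci number (with F(1) = F(2) = 1) (Fibonacci index) → 1, 1, 2, 3, 5 → 5 (decimal)
Convert 5 ones (place-value notation) → 5 (decimal)
Compute 5 ^ 5 = 3125
3125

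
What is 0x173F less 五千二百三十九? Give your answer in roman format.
Convert 0x173F (hexadecimal) → 1×4096 + 7×256 + 3×16 + 15 = 5951 (decimal)
Convert 五千二百三十九 (Chinese numeral) → 5×1000 + 2×100 + 3×10 + 9 = 5239 (decimal)
Compute 5951 - 5239 = 712
Convert 712 (decimal) → 712 = 500 + 100 + 100 + 10 + 1 + 1 → DCCXII (Roman numeral)
DCCXII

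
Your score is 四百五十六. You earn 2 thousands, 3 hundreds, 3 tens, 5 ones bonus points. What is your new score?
Convert 四百五十六 (Chinese numeral) → 4×100 + 5×10 + 6 = 456 (decimal)
Convert 2 thousands, 3 hundreds, 3 tens, 5 ones (place-value notation) → 2×1000 + 3×100 + 3×10 + 5 = 2335 (decimal)
Compute 456 + 2335 = 2791
2791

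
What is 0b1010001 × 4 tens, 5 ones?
Convert 0b1010001 (binary) → 64 + 16 + 1 = 81 (decimal)
Convert 4 tens, 5 ones (place-value notation) → 4×10 + 5 = 45 (decimal)
Compute 81 × 45 = 3645
3645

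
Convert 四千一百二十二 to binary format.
Convert 四千一百二十二 (Chinese numeral) → 4×1000 + 1×100 + 2×10 + 2 = 4122 (decimal)
Convert 4122 (decimal) → 4122 = 4096 + 16 + 8 + 2 → 0b1000000011010 (binary)
0b1000000011010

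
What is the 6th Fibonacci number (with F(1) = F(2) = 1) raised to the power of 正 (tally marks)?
Convert the 6th Fibonacci number (with F(1) = F(2) = 1) (Fibonacci index) → 1, 1, 2, 3, 5, 8 → 8 (decimal)
Convert 正 (tally marks) → 5 (decimal)
Compute 8 ^ 5 = 32768
32768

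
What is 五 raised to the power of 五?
Convert 五 (Chinese numeral) → 5 (decimal)
Convert 五 (Chinese numeral) → 5 (decimal)
Compute 5 ^ 5 = 3125
3125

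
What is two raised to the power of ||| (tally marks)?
Convert two (English words) → 2 (decimal)
Convert ||| (tally marks) → 3 (decimal)
Compute 2 ^ 3 = 8
8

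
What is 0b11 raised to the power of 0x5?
Convert 0b11 (binary) → 2 + 1 = 3 (decimal)
Convert 0x5 (hexadecimal) → 5 (decimal)
Compute 3 ^ 5 = 243
243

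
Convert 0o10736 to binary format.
Convert 0o10736 (octal) → 1×4096 + 7×64 + 3×8 + 6 = 4574 (decimal)
Convert 4574 (decimal) → 4574 = 4096 + 256 + 128 + 64 + 16 + 8 + 4 + 2 → 0b1000111011110 (binary)
0b1000111011110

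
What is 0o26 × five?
Convert 0o26 (octal) → 2×8 + 6 = 22 (decimal)
Convert five (English words) → 5 (decimal)
Compute 22 × 5 = 110
110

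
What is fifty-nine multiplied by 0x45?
Convert fifty-nine (English words) → 59 (decimal)
Convert 0x45 (hexadecimal) → 4×16 + 5 = 69 (decimal)
Compute 59 × 69 = 4071
4071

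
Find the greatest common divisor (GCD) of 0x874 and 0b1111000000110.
Convert 0x874 (hexadecimal) → 8×256 + 7×16 + 4 = 2164 (decimal)
Convert 0b1111000000110 (binary) → 4096 + 2048 + 1024 + 512 + 4 + 2 = 7686 (decimal)
Compute gcd(2164, 7686) = 2
2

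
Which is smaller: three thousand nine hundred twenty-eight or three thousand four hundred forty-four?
Convert three thousand nine hundred twenty-eight (English words) → 3×1000 + 9×100 + 28 = 3928 (decimal)
Convert three thousand four hundred forty-four (English words) → 3×1000 + 4×100 + 44 = 3444 (decimal)
Compare 3928 vs 3444: smaller = 3444
3444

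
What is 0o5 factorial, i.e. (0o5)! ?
Convert 0o5 (octal) → 5 (decimal)
Compute 5! = 120
120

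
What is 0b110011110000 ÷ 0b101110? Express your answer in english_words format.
Convert 0b110011110000 (binary) → 2048 + 1024 + 128 + 64 + 32 + 16 = 3312 (decimal)
Convert 0b101110 (binary) → 32 + 8 + 4 + 2 = 46 (decimal)
Compute 3312 ÷ 46 = 72
Convert 72 (decimal) → seventy-two (English words)
seventy-two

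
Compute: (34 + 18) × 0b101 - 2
Convert 0b101 (binary) → 4 + 1 = 5 (decimal)
Expression in decimal: (34 + 18) × 5 - 2
Parentheses first: 34 + 18 = 52
Multiply: 52 × 5 = 260
Subtract: 260 - 2 = 258
258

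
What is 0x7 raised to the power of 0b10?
Convert 0x7 (hexadecimal) → 7 (decimal)
Convert 0b10 (binary) → 2 (decimal)
Compute 7 ^ 2 = 49
49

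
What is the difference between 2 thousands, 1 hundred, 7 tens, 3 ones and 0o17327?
Convert 2 thousands, 1 hundred, 7 tens, 3 ones (place-value notation) → 2×1000 + 1×100 + 7×10 + 3 = 2173 (decimal)
Convert 0o17327 (octal) → 1×4096 + 7×512 + 3×64 + 2×8 + 7 = 7895 (decimal)
Difference: |2173 - 7895| = 5722
5722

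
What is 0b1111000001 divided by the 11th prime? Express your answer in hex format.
Convert 0b1111000001 (binary) → 512 + 256 + 128 + 64 + 1 = 961 (decimal)
Convert the 11th prime (prime index) → 31 (decimal)
Compute 961 ÷ 31 = 31
Convert 31 (decimal) → 31 = 1×16 + 15 → 0x1F (hexadecimal)
0x1F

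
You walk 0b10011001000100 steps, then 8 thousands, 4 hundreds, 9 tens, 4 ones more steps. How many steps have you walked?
Convert 0b10011001000100 (binary) → 8192 + 1024 + 512 + 64 + 4 = 9796 (decimal)
Convert 8 thousands, 4 hundreds, 9 tens, 4 ones (place-value notation) → 8×1000 + 4×100 + 9×10 + 4 = 8494 (decimal)
Compute 9796 + 8494 = 18290
18290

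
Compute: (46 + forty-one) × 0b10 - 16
Convert forty-one (English words) → 41 (decimal)
Convert 0b10 (binary) → 2 (decimal)
Expression in decimal: (46 + 41) × 2 - 16
Parentheses first: 46 + 41 = 87
Multiply: 87 × 2 = 174
Subtract: 174 - 16 = 158
158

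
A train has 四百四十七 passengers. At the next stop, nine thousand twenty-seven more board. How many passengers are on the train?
Convert 四百四十七 (Chinese numeral) → 4×100 + 4×10 + 7 = 447 (decimal)
Convert nine thousand twenty-seven (English words) → 9×1000 + 27 = 9027 (decimal)
Compute 447 + 9027 = 9474
9474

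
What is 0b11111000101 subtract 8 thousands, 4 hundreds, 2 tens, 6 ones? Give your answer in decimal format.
Convert 0b11111000101 (binary) → 1024 + 512 + 256 + 128 + 64 + 4 + 1 = 1989 (decimal)
Convert 8 thousands, 4 hundreds, 2 tens, 6 ones (place-value notation) → 8×1000 + 4×100 + 2×10 + 6 = 8426 (decimal)
Compute 1989 - 8426 = -6437
-6437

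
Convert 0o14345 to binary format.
Convert 0o14345 (octal) → 1×4096 + 4×512 + 3×64 + 4×8 + 5 = 6373 (decimal)
Convert 6373 (decimal) → 6373 = 4096 + 2048 + 128 + 64 + 32 + 4 + 1 → 0b1100011100101 (binary)
0b1100011100101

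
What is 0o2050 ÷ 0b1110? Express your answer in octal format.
Convert 0o2050 (octal) → 2×512 + 5×8 = 1064 (decimal)
Convert 0b1110 (binary) → 8 + 4 + 2 = 14 (decimal)
Compute 1064 ÷ 14 = 76
Convert 76 (decimal) → 76 = 1×64 + 1×8 + 4 → 0o114 (octal)
0o114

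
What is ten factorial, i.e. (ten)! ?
Convert ten (English words) → 10 (decimal)
Compute 10! = 3628800
3628800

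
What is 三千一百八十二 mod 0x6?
Convert 三千一百八十二 (Chinese numeral) → 3×1000 + 1×100 + 8×10 + 2 = 3182 (decimal)
Convert 0x6 (hexadecimal) → 6 (decimal)
Compute 3182 mod 6 = 2
2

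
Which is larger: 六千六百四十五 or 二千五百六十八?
Convert 六千六百四十五 (Chinese numeral) → 6×1000 + 6×100 + 4×10 + 5 = 6645 (decimal)
Convert 二千五百六十八 (Chinese numeral) → 2×1000 + 5×100 + 6×10 + 8 = 2568 (decimal)
Compare 6645 vs 2568: larger = 6645
6645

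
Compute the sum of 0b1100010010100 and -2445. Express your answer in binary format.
Convert 0b1100010010100 (binary) → 4096 + 2048 + 128 + 16 + 4 = 6292 (decimal)
Compute 6292 + -2445 = 3847
Convert 3847 (decimal) → 3847 = 2048 + 1024 + 512 + 256 + 4 + 2 + 1 → 0b111100000111 (binary)
0b111100000111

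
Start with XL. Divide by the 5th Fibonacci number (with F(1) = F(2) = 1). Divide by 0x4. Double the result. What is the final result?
Convert XL (Roman numeral) → 40 (decimal)
Start: 40
Convert the 5th Fibonacci number (with F(1) = F(2) = 1) (Fibonacci index) → 1, 1, 2, 3, 5 → 5 (decimal)
40 ÷ 5 = 8
Convert 0x4 (hexadecimal) → 4 (decimal)
8 ÷ 4 = 2
2 × 2 = 4
4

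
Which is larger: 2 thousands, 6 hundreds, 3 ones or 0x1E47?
Convert 2 thousands, 6 hundreds, 3 ones (place-value notation) → 2×1000 + 6×100 + 3 = 2603 (decimal)
Convert 0x1E47 (hexadecimal) → 1×4096 + 14×256 + 4×16 + 7 = 7751 (decimal)
Compare 2603 vs 7751: larger = 7751
7751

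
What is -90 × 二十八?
Convert 二十八 (Chinese numeral) → 2×10 + 8 = 28 (decimal)
Compute -90 × 28 = -2520
-2520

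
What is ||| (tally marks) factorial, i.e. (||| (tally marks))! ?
Convert ||| (tally marks) → 3 (decimal)
Compute 3! = 6
6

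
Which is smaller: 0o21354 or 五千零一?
Convert 0o21354 (octal) → 2×4096 + 1×512 + 3×64 + 5×8 + 4 = 8940 (decimal)
Convert 五千零一 (Chinese numeral) → 5×1000 + 1 = 5001 (decimal)
Compare 8940 vs 5001: smaller = 5001
5001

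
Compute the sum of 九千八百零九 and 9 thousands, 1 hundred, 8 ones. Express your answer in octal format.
Convert 九千八百零九 (Chinese numeral) → 9×1000 + 8×100 + 9 = 9809 (decimal)
Convert 9 thousands, 1 hundred, 8 ones (place-value notation) → 9×1000 + 1×100 + 8 = 9108 (decimal)
Compute 9809 + 9108 = 18917
Convert 18917 (decimal) → 18917 = 4×4096 + 4×512 + 7×64 + 4×8 + 5 → 0o44745 (octal)
0o44745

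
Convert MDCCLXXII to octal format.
Convert MDCCLXXII (Roman numeral) → 1000 + 500 + 100 + 100 + 50 + 10 + 10 + 1 + 1 = 1772 (decimal)
Convert 1772 (decimal) → 1772 = 3×512 + 3×64 + 5×8 + 4 → 0o3354 (octal)
0o3354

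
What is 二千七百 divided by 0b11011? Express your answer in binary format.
Convert 二千七百 (Chinese numeral) → 2×1000 + 7×100 = 2700 (decimal)
Convert 0b11011 (binary) → 16 + 8 + 2 + 1 = 27 (decimal)
Compute 2700 ÷ 27 = 100
Convert 100 (decimal) → 100 = 64 + 32 + 4 → 0b1100100 (binary)
0b1100100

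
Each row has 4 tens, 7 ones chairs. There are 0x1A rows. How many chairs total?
Convert 4 tens, 7 ones (place-value notation) → 4×10 + 7 = 47 (decimal)
Convert 0x1A (hexadecimal) → 1×16 + 10 = 26 (decimal)
Compute 47 × 26 = 1222
1222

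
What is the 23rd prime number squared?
The 23rd prime number = 83
Compute 83² = 83 × 83 = 6889
6889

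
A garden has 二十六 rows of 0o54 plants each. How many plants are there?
Convert 0o54 (octal) → 5×8 + 4 = 44 (decimal)
Convert 二十六 (Chinese numeral) → 2×10 + 6 = 26 (decimal)
Compute 44 × 26 = 1144
1144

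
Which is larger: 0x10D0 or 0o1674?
Convert 0x10D0 (hexadecimal) → 1×4096 + 13×16 = 4304 (decimal)
Convert 0o1674 (octal) → 1×512 + 6×64 + 7×8 + 4 = 956 (decimal)
Compare 4304 vs 956: larger = 4304
4304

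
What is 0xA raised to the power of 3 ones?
Convert 0xA (hexadecimal) → 10 (decimal)
Convert 3 ones (place-value notation) → 3 (decimal)
Compute 10 ^ 3 = 1000
1000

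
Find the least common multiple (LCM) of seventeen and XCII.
Convert seventeen (English words) → 17 (decimal)
Convert XCII (Roman numeral) → 90 + 1 + 1 = 92 (decimal)
Compute lcm(17, 92) = 1564
1564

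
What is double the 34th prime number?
The 34th prime number = 139
Compute 139 × 2 = 278
278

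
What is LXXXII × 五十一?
Convert LXXXII (Roman numeral) → 50 + 10 + 10 + 10 + 1 + 1 = 82 (decimal)
Convert 五十一 (Chinese numeral) → 5×10 + 1 = 51 (decimal)
Compute 82 × 51 = 4182
4182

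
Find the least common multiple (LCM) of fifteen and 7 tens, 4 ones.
Convert fifteen (English words) → 15 (decimal)
Convert 7 tens, 4 ones (place-value notation) → 7×10 + 4 = 74 (decimal)
Compute lcm(15, 74) = 1110
1110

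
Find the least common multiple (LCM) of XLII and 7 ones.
Convert XLII (Roman numeral) → 40 + 1 + 1 = 42 (decimal)
Convert 7 ones (place-value notation) → 7 (decimal)
Compute lcm(42, 7) = 42
42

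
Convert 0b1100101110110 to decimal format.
Convert 0b1100101110110 (binary) → 4096 + 2048 + 256 + 64 + 32 + 16 + 4 + 2 = 6518 (decimal)
6518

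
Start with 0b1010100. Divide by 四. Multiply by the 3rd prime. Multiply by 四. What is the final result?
Convert 0b1010100 (binary) → 64 + 16 + 4 = 84 (decimal)
Start: 84
Convert 四 (Chinese numeral) → 4 (decimal)
84 ÷ 4 = 21
Convert the 3rd prime (prime index) → 5 (decimal)
21 × 5 = 105
Convert 四 (Chinese numeral) → 4 (decimal)
105 × 4 = 420
420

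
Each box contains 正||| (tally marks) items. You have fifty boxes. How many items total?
Convert 正||| (tally marks) → 5 + 3 = 8 (decimal)
Convert fifty (English words) → 50 (decimal)
Compute 8 × 50 = 400
400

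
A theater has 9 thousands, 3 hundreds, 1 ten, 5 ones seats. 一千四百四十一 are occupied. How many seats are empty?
Convert 9 thousands, 3 hundreds, 1 ten, 5 ones (place-value notation) → 9×1000 + 3×100 + 1×10 + 5 = 9315 (decimal)
Convert 一千四百四十一 (Chinese numeral) → 1×1000 + 4×100 + 4×10 + 1 = 1441 (decimal)
Compute 9315 - 1441 = 7874
7874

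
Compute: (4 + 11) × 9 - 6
Parentheses first: 4 + 11 = 15
Multiply: 15 × 9 = 135
Subtract: 135 - 6 = 129
129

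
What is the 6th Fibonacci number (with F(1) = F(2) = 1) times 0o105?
Convert the 6th Fibonacci number (with F(1) = F(2) = 1) (Fibonacci index) → 1, 1, 2, 3, 5, 8 → 8 (decimal)
Convert 0o105 (octal) → 1×64 + 5 = 69 (decimal)
Compute 8 × 69 = 552
552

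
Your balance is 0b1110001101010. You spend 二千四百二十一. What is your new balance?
Convert 0b1110001101010 (binary) → 4096 + 2048 + 1024 + 64 + 32 + 8 + 2 = 7274 (decimal)
Convert 二千四百二十一 (Chinese numeral) → 2×1000 + 4×100 + 2×10 + 1 = 2421 (decimal)
Compute 7274 - 2421 = 4853
4853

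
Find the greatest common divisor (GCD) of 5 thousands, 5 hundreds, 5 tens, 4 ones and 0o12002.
Convert 5 thousands, 5 hundreds, 5 tens, 4 ones (place-value notation) → 5×1000 + 5×100 + 5×10 + 4 = 5554 (decimal)
Convert 0o12002 (octal) → 1×4096 + 2×512 + 2 = 5122 (decimal)
Compute gcd(5554, 5122) = 2
2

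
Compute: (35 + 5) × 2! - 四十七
Convert 2! (factorial) → 2 (decimal)
Convert 四十七 (Chinese numeral) → 4×10 + 7 = 47 (decimal)
Expression in decimal: (35 + 5) × 2 - 47
Parentheses first: 35 + 5 = 40
Multiply: 40 × 2 = 80
Subtract: 80 - 47 = 33
33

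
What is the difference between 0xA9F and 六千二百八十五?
Convert 0xA9F (hexadecimal) → 10×256 + 9×16 + 15 = 2719 (decimal)
Convert 六千二百八十五 (Chinese numeral) → 6×1000 + 2×100 + 8×10 + 5 = 6285 (decimal)
Difference: |2719 - 6285| = 3566
3566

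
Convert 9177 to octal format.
Convert 9177 (decimal) → 9177 = 2×4096 + 1×512 + 7×64 + 3×8 + 1 → 0o21731 (octal)
0o21731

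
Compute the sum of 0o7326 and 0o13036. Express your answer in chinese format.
Convert 0o7326 (octal) → 7×512 + 3×64 + 2×8 + 6 = 3798 (decimal)
Convert 0o13036 (octal) → 1×4096 + 3×512 + 3×8 + 6 = 5662 (decimal)
Compute 3798 + 5662 = 9460
Convert 9460 (decimal) → 9460 = 9×1000 + 4×100 + 6×10 → 九千四百六十 (Chinese numeral)
九千四百六十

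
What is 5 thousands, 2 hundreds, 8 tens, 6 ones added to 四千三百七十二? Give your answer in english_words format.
Convert 5 thousands, 2 hundreds, 8 tens, 6 ones (place-value notation) → 5×1000 + 2×100 + 8×10 + 6 = 5286 (decimal)
Convert 四千三百七十二 (Chinese numeral) → 4×1000 + 3×100 + 7×10 + 2 = 4372 (decimal)
Compute 5286 + 4372 = 9658
Convert 9658 (decimal) → 9658 = 9×1000 + 6×100 + 58 → nine thousand six hundred fifty-eight (English words)
nine thousand six hundred fifty-eight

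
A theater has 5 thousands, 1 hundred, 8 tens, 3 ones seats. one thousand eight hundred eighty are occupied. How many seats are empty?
Convert 5 thousands, 1 hundred, 8 tens, 3 ones (place-value notation) → 5×1000 + 1×100 + 8×10 + 3 = 5183 (decimal)
Convert one thousand eight hundred eighty (English words) → 1×1000 + 8×100 + 80 = 1880 (decimal)
Compute 5183 - 1880 = 3303
3303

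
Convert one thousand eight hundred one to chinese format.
Convert one thousand eight hundred one (English words) → 1×1000 + 8×100 + 1 = 1801 (decimal)
Convert 1801 (decimal) → 1801 = 1×1000 + 8×100 + 1 → 一千八百零一 (Chinese numeral)
一千八百零一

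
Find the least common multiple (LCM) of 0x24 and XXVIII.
Convert 0x24 (hexadecimal) → 2×16 + 4 = 36 (decimal)
Convert XXVIII (Roman numeral) → 10 + 10 + 5 + 1 + 1 + 1 = 28 (decimal)
Compute lcm(36, 28) = 252
252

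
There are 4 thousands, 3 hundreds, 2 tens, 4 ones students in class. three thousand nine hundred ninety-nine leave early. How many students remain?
Convert 4 thousands, 3 hundreds, 2 tens, 4 ones (place-value notation) → 4×1000 + 3×100 + 2×10 + 4 = 4324 (decimal)
Convert three thousand nine hundred ninety-nine (English words) → 3×1000 + 9×100 + 99 = 3999 (decimal)
Compute 4324 - 3999 = 325
325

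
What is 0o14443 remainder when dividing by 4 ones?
Convert 0o14443 (octal) → 1×4096 + 4×512 + 4×64 + 4×8 + 3 = 6435 (decimal)
Convert 4 ones (place-value notation) → 4 (decimal)
Compute 6435 mod 4 = 3
3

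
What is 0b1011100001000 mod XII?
Convert 0b1011100001000 (binary) → 4096 + 1024 + 512 + 256 + 8 = 5896 (decimal)
Convert XII (Roman numeral) → 10 + 1 + 1 = 12 (decimal)
Compute 5896 mod 12 = 4
4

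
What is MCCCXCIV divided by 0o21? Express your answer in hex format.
Convert MCCCXCIV (Roman numeral) → 1000 + 100 + 100 + 100 + 90 + 4 = 1394 (decimal)
Convert 0o21 (octal) → 2×8 + 1 = 17 (decimal)
Compute 1394 ÷ 17 = 82
Convert 82 (decimal) → 82 = 5×16 + 2 → 0x52 (hexadecimal)
0x52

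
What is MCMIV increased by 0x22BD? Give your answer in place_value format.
Convert MCMIV (Roman numeral) → 1000 + 900 + 4 = 1904 (decimal)
Convert 0x22BD (hexadecimal) → 2×4096 + 2×256 + 11×16 + 13 = 8893 (decimal)
Compute 1904 + 8893 = 10797
Convert 10797 (decimal) → 10797 = 10×1000 + 7×100 + 9×10 + 7 → 10 thousands, 7 hundreds, 9 tens, 7 ones (place-value notation)
10 thousands, 7 hundreds, 9 tens, 7 ones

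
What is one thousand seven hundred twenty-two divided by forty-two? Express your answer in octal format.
Convert one thousand seven hundred twenty-two (English words) → 1×1000 + 7×100 + 22 = 1722 (decimal)
Convert forty-two (English words) → 42 (decimal)
Compute 1722 ÷ 42 = 41
Convert 41 (decimal) → 41 = 5×8 + 1 → 0o51 (octal)
0o51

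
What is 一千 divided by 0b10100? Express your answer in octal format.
Convert 一千 (Chinese numeral) → 1×1000 = 1000 (decimal)
Convert 0b10100 (binary) → 16 + 4 = 20 (decimal)
Compute 1000 ÷ 20 = 50
Convert 50 (decimal) → 50 = 6×8 + 2 → 0o62 (octal)
0o62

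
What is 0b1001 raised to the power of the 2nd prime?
Convert 0b1001 (binary) → 8 + 1 = 9 (decimal)
Convert the 2nd prime (prime index) → 3 (decimal)
Compute 9 ^ 3 = 729
729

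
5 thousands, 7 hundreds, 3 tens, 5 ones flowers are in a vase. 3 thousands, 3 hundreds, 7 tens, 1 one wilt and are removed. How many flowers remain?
Convert 5 thousands, 7 hundreds, 3 tens, 5 ones (place-value notation) → 5×1000 + 7×100 + 3×10 + 5 = 5735 (decimal)
Convert 3 thousands, 3 hundreds, 7 tens, 1 one (place-value notation) → 3×1000 + 3×100 + 7×10 + 1 = 3371 (decimal)
Compute 5735 - 3371 = 2364
2364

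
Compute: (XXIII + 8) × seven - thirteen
Convert XXIII (Roman numeral) → 10 + 10 + 1 + 1 + 1 = 23 (decimal)
Convert seven (English words) → 7 (decimal)
Convert thirteen (English words) → 13 (decimal)
Expression in decimal: (23 + 8) × 7 - 13
Parentheses first: 23 + 8 = 31
Multiply: 31 × 7 = 217
Subtract: 217 - 13 = 204
204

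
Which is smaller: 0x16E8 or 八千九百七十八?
Convert 0x16E8 (hexadecimal) → 1×4096 + 6×256 + 14×16 + 8 = 5864 (decimal)
Convert 八千九百七十八 (Chinese numeral) → 8×1000 + 9×100 + 7×10 + 8 = 8978 (decimal)
Compare 5864 vs 8978: smaller = 5864
5864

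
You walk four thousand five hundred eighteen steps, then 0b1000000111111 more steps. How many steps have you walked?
Convert four thousand five hundred eighteen (English words) → 4×1000 + 5×100 + 18 = 4518 (decimal)
Convert 0b1000000111111 (binary) → 4096 + 32 + 16 + 8 + 4 + 2 + 1 = 4159 (decimal)
Compute 4518 + 4159 = 8677
8677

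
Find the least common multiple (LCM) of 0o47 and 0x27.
Convert 0o47 (octal) → 4×8 + 7 = 39 (decimal)
Convert 0x27 (hexadecimal) → 2×16 + 7 = 39 (decimal)
Compute lcm(39, 39) = 39
39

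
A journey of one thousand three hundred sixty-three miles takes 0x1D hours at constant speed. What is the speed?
Convert one thousand three hundred sixty-three (English words) → 1×1000 + 3×100 + 63 = 1363 (decimal)
Convert 0x1D (hexadecimal) → 1×16 + 13 = 29 (decimal)
Compute 1363 ÷ 29 = 47
47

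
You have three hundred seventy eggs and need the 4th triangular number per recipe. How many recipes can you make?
Convert three hundred seventy (English words) → 3×100 + 70 = 370 (decimal)
Convert the 4th triangular number (triangular index) → 4×5/2 = 10 (decimal)
Compute 370 ÷ 10 = 37
37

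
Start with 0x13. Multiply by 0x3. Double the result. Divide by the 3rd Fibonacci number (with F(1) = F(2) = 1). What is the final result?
Convert 0x13 (hexadecimal) → 1×16 + 3 = 19 (decimal)
Start: 19
Convert 0x3 (hexadecimal) → 3 (decimal)
19 × 3 = 57
57 × 2 = 114
Convert the 3rd Fibonacci number (with F(1) = F(2) = 1) (Fibonacci index) → 1, 1, 2 → 2 (decimal)
114 ÷ 2 = 57
57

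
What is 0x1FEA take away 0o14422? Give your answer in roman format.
Convert 0x1FEA (hexadecimal) → 1×4096 + 15×256 + 14×16 + 10 = 8170 (decimal)
Convert 0o14422 (octal) → 1×4096 + 4×512 + 4×64 + 2×8 + 2 = 6418 (decimal)
Compute 8170 - 6418 = 1752
Convert 1752 (decimal) → 1752 = 1000 + 500 + 100 + 100 + 50 + 1 + 1 → MDCCLII (Roman numeral)
MDCCLII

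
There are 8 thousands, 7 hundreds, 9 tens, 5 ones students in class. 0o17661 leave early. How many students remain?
Convert 8 thousands, 7 hundreds, 9 tens, 5 ones (place-value notation) → 8×1000 + 7×100 + 9×10 + 5 = 8795 (decimal)
Convert 0o17661 (octal) → 1×4096 + 7×512 + 6×64 + 6×8 + 1 = 8113 (decimal)
Compute 8795 - 8113 = 682
682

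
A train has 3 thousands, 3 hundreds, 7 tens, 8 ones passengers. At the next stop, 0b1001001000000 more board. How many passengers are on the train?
Convert 3 thousands, 3 hundreds, 7 tens, 8 ones (place-value notation) → 3×1000 + 3×100 + 7×10 + 8 = 3378 (decimal)
Convert 0b1001001000000 (binary) → 4096 + 512 + 64 = 4672 (decimal)
Compute 3378 + 4672 = 8050
8050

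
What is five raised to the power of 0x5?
Convert five (English words) → 5 (decimal)
Convert 0x5 (hexadecimal) → 5 (decimal)
Compute 5 ^ 5 = 3125
3125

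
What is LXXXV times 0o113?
Convert LXXXV (Roman numeral) → 50 + 10 + 10 + 10 + 5 = 85 (decimal)
Convert 0o113 (octal) → 1×64 + 1×8 + 3 = 75 (decimal)
Compute 85 × 75 = 6375
6375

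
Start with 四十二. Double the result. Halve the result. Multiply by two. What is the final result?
Convert 四十二 (Chinese numeral) → 4×10 + 2 = 42 (decimal)
Start: 42
42 × 2 = 84
84 ÷ 2 = 42
Convert two (English words) → 2 (decimal)
42 × 2 = 84
84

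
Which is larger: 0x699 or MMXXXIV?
Convert 0x699 (hexadecimal) → 6×256 + 9×16 + 9 = 1689 (decimal)
Convert MMXXXIV (Roman numeral) → 1000 + 1000 + 10 + 10 + 10 + 4 = 2034 (decimal)
Compare 1689 vs 2034: larger = 2034
2034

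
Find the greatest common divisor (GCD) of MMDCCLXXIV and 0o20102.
Convert MMDCCLXXIV (Roman numeral) → 1000 + 1000 + 500 + 100 + 100 + 50 + 10 + 10 + 4 = 2774 (decimal)
Convert 0o20102 (octal) → 2×4096 + 1×64 + 2 = 8258 (decimal)
Compute gcd(2774, 8258) = 2
2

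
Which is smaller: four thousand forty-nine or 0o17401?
Convert four thousand forty-nine (English words) → 4×1000 + 49 = 4049 (decimal)
Convert 0o17401 (octal) → 1×4096 + 7×512 + 4×64 + 1 = 7937 (decimal)
Compare 4049 vs 7937: smaller = 4049
4049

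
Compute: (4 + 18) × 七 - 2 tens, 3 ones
Convert 七 (Chinese numeral) → 7 (decimal)
Convert 2 tens, 3 ones (place-value notation) → 2×10 + 3 = 23 (decimal)
Expression in decimal: (4 + 18) × 7 - 23
Parentheses first: 4 + 18 = 22
Multiply: 22 × 7 = 154
Subtract: 154 - 23 = 131
131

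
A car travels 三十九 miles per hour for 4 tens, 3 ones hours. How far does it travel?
Convert 三十九 (Chinese numeral) → 3×10 + 9 = 39 (decimal)
Convert 4 tens, 3 ones (place-value notation) → 4×10 + 3 = 43 (decimal)
Compute 39 × 43 = 1677
1677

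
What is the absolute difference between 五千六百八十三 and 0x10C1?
Convert 五千六百八十三 (Chinese numeral) → 5×1000 + 6×100 + 8×10 + 3 = 5683 (decimal)
Convert 0x10C1 (hexadecimal) → 1×4096 + 12×16 + 1 = 4289 (decimal)
Compute |5683 - 4289| = 1394
1394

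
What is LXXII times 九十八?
Convert LXXII (Roman numeral) → 50 + 10 + 10 + 1 + 1 = 72 (decimal)
Convert 九十八 (Chinese numeral) → 9×10 + 8 = 98 (decimal)
Compute 72 × 98 = 7056
7056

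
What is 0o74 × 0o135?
Convert 0o74 (octal) → 7×8 + 4 = 60 (decimal)
Convert 0o135 (octal) → 1×64 + 3×8 + 5 = 93 (decimal)
Compute 60 × 93 = 5580
5580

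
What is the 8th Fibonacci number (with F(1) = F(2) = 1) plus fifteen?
The 8th Fibonacci number (with F(1) = F(2) = 1): 1, 1, 2, 3, 5, 8, 13, 21 → 21
Convert fifteen (English words) → 15 (decimal)
Compute 21 + 15 = 36
36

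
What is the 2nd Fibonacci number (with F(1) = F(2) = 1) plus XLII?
The 2nd Fibonacci number (with F(1) = F(2) = 1) = 1
Convert XLII (Roman numeral) → 40 + 1 + 1 = 42 (decimal)
Compute 1 + 42 = 43
43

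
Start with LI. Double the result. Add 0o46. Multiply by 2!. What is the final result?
Convert LI (Roman numeral) → 50 + 1 = 51 (decimal)
Start: 51
51 × 2 = 102
Convert 0o46 (octal) → 4×8 + 6 = 38 (decimal)
102 + 38 = 140
Convert 2! (factorial) → 2 (decimal)
140 × 2 = 280
280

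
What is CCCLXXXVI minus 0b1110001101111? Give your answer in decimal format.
Convert CCCLXXXVI (Roman numeral) → 100 + 100 + 100 + 50 + 10 + 10 + 10 + 5 + 1 = 386 (decimal)
Convert 0b1110001101111 (binary) → 4096 + 2048 + 1024 + 64 + 32 + 8 + 4 + 2 + 1 = 7279 (decimal)
Compute 386 - 7279 = -6893
-6893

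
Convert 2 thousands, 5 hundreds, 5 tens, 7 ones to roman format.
Convert 2 thousands, 5 hundreds, 5 tens, 7 ones (place-value notation) → 2×1000 + 5×100 + 5×10 + 7 = 2557 (decimal)
Convert 2557 (decimal) → 2557 = 1000 + 1000 + 500 + 50 + 5 + 1 + 1 → MMDLVII (Roman numeral)
MMDLVII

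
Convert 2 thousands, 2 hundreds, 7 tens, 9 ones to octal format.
Convert 2 thousands, 2 hundreds, 7 tens, 9 ones (place-value notation) → 2×1000 + 2×100 + 7×10 + 9 = 2279 (decimal)
Convert 2279 (decimal) → 2279 = 4×512 + 3×64 + 4×8 + 7 → 0o4347 (octal)
0o4347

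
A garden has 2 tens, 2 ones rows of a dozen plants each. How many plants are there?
Convert a dozen (colloquial) → 12 (decimal)
Convert 2 tens, 2 ones (place-value notation) → 2×10 + 2 = 22 (decimal)
Compute 12 × 22 = 264
264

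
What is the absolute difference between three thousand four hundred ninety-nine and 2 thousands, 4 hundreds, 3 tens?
Convert three thousand four hundred ninety-nine (English words) → 3×1000 + 4×100 + 99 = 3499 (decimal)
Convert 2 thousands, 4 hundreds, 3 tens (place-value notation) → 2×1000 + 4×100 + 3×10 = 2430 (decimal)
Compute |3499 - 2430| = 1069
1069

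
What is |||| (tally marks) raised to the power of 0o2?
Convert |||| (tally marks) → 4 (decimal)
Convert 0o2 (octal) → 2 (decimal)
Compute 4 ^ 2 = 16
16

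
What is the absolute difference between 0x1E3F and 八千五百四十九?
Convert 0x1E3F (hexadecimal) → 1×4096 + 14×256 + 3×16 + 15 = 7743 (decimal)
Convert 八千五百四十九 (Chinese numeral) → 8×1000 + 5×100 + 4×10 + 9 = 8549 (decimal)
Compute |7743 - 8549| = 806
806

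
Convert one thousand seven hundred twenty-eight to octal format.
Convert one thousand seven hundred twenty-eight (English words) → 1×1000 + 7×100 + 28 = 1728 (decimal)
Convert 1728 (decimal) → 1728 = 3×512 + 3×64 → 0o3300 (octal)
0o3300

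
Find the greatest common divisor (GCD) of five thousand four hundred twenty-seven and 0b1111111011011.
Convert five thousand four hundred twenty-seven (English words) → 5×1000 + 4×100 + 27 = 5427 (decimal)
Convert 0b1111111011011 (binary) → 4096 + 2048 + 1024 + 512 + 256 + 128 + 64 + 16 + 8 + 2 + 1 = 8155 (decimal)
Compute gcd(5427, 8155) = 1
1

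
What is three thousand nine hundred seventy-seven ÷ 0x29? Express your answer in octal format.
Convert three thousand nine hundred seventy-seven (English words) → 3×1000 + 9×100 + 77 = 3977 (decimal)
Convert 0x29 (hexadecimal) → 2×16 + 9 = 41 (decimal)
Compute 3977 ÷ 41 = 97
Convert 97 (decimal) → 97 = 1×64 + 4×8 + 1 → 0o141 (octal)
0o141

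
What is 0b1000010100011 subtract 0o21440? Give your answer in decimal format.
Convert 0b1000010100011 (binary) → 4096 + 128 + 32 + 2 + 1 = 4259 (decimal)
Convert 0o21440 (octal) → 2×4096 + 1×512 + 4×64 + 4×8 = 8992 (decimal)
Compute 4259 - 8992 = -4733
-4733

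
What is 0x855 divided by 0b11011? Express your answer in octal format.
Convert 0x855 (hexadecimal) → 8×256 + 5×16 + 5 = 2133 (decimal)
Convert 0b11011 (binary) → 16 + 8 + 2 + 1 = 27 (decimal)
Compute 2133 ÷ 27 = 79
Convert 79 (decimal) → 79 = 1×64 + 1×8 + 7 → 0o117 (octal)
0o117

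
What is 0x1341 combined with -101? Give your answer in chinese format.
Convert 0x1341 (hexadecimal) → 1×4096 + 3×256 + 4×16 + 1 = 4929 (decimal)
Compute 4929 + -101 = 4828
Convert 4828 (decimal) → 4828 = 4×1000 + 8×100 + 2×10 + 8 → 四千八百二十八 (Chinese numeral)
四千八百二十八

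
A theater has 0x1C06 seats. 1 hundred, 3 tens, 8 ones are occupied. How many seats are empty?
Convert 0x1C06 (hexadecimal) → 1×4096 + 12×256 + 6 = 7174 (decimal)
Convert 1 hundred, 3 tens, 8 ones (place-value notation) → 1×100 + 3×10 + 8 = 138 (decimal)
Compute 7174 - 138 = 7036
7036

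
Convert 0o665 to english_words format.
Convert 0o665 (octal) → 6×64 + 6×8 + 5 = 437 (decimal)
Convert 437 (decimal) → 437 = 4×100 + 37 → four hundred thirty-seven (English words)
four hundred thirty-seven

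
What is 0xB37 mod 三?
Convert 0xB37 (hexadecimal) → 11×256 + 3×16 + 7 = 2871 (decimal)
Convert 三 (Chinese numeral) → 3 (decimal)
Compute 2871 mod 3 = 0
0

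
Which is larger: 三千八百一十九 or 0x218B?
Convert 三千八百一十九 (Chinese numeral) → 3×1000 + 8×100 + 1×10 + 9 = 3819 (decimal)
Convert 0x218B (hexadecimal) → 2×4096 + 1×256 + 8×16 + 11 = 8587 (decimal)
Compare 3819 vs 8587: larger = 8587
8587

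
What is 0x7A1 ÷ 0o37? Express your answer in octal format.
Convert 0x7A1 (hexadecimal) → 7×256 + 10×16 + 1 = 1953 (decimal)
Convert 0o37 (octal) → 3×8 + 7 = 31 (decimal)
Compute 1953 ÷ 31 = 63
Convert 63 (decimal) → 63 = 7×8 + 7 → 0o77 (octal)
0o77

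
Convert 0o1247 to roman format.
Convert 0o1247 (octal) → 1×512 + 2×64 + 4×8 + 7 = 679 (decimal)
Convert 679 (decimal) → 679 = 500 + 100 + 50 + 10 + 10 + 9 → DCLXXIX (Roman numeral)
DCLXXIX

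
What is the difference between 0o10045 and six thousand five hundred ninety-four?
Convert 0o10045 (octal) → 1×4096 + 4×8 + 5 = 4133 (decimal)
Convert six thousand five hundred ninety-four (English words) → 6×1000 + 5×100 + 94 = 6594 (decimal)
Difference: |4133 - 6594| = 2461
2461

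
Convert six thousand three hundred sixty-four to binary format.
Convert six thousand three hundred sixty-four (English words) → 6×1000 + 3×100 + 64 = 6364 (decimal)
Convert 6364 (decimal) → 6364 = 4096 + 2048 + 128 + 64 + 16 + 8 + 4 → 0b1100011011100 (binary)
0b1100011011100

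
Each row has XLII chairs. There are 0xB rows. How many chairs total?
Convert XLII (Roman numeral) → 40 + 1 + 1 = 42 (decimal)
Convert 0xB (hexadecimal) → 11 (decimal)
Compute 42 × 11 = 462
462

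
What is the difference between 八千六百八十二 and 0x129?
Convert 八千六百八十二 (Chinese numeral) → 8×1000 + 6×100 + 8×10 + 2 = 8682 (decimal)
Convert 0x129 (hexadecimal) → 1×256 + 2×16 + 9 = 297 (decimal)
Difference: |8682 - 297| = 8385
8385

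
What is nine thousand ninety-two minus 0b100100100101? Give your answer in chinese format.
Convert nine thousand ninety-two (English words) → 9×1000 + 92 = 9092 (decimal)
Convert 0b100100100101 (binary) → 2048 + 256 + 32 + 4 + 1 = 2341 (decimal)
Compute 9092 - 2341 = 6751
Convert 6751 (decimal) → 6751 = 6×1000 + 7×100 + 5×10 + 1 → 六千七百五十一 (Chinese numeral)
六千七百五十一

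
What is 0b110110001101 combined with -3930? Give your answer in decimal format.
Convert 0b110110001101 (binary) → 2048 + 1024 + 256 + 128 + 8 + 4 + 1 = 3469 (decimal)
Compute 3469 + -3930 = -461
-461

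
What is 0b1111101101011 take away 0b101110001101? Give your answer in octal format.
Convert 0b1111101101011 (binary) → 4096 + 2048 + 1024 + 512 + 256 + 64 + 32 + 8 + 2 + 1 = 8043 (decimal)
Convert 0b101110001101 (binary) → 2048 + 512 + 256 + 128 + 8 + 4 + 1 = 2957 (decimal)
Compute 8043 - 2957 = 5086
Convert 5086 (decimal) → 5086 = 1×4096 + 1×512 + 7×64 + 3×8 + 6 → 0o11736 (octal)
0o11736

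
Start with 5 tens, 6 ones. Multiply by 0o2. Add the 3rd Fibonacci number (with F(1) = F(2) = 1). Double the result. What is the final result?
Convert 5 tens, 6 ones (place-value notation) → 5×10 + 6 = 56 (decimal)
Start: 56
Convert 0o2 (octal) → 2 (decimal)
56 × 2 = 112
Convert the 3rd Fibonacci number (with F(1) = F(2) = 1) (Fibonacci index) → 1, 1, 2 → 2 (decimal)
112 + 2 = 114
114 × 2 = 228
228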